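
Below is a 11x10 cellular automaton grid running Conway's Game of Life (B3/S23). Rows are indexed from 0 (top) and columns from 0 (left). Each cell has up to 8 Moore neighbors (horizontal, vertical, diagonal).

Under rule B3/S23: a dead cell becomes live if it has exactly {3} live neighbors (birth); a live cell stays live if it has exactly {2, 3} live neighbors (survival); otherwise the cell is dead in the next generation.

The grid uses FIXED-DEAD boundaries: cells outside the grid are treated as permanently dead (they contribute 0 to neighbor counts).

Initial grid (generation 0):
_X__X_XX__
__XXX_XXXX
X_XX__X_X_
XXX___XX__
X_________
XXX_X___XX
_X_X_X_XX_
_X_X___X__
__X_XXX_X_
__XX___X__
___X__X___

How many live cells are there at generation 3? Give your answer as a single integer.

Simulating step by step:
Generation 0 (given above): 46 live cells
Generation 1: 38 live cells
__X_X_X___
____X____X
X___X____X
X_XX__XX__
___X___XX_
X_XXX__XXX
___X__XX_X
_X_X______
_X__XXX_X_
__X____X__
__XX______
Generation 2: 37 live cells
___X_X____
____X_____
_X__XX__X_
_XXXX_XX__
_________X
__X_X____X
_X____XX_X
___X____X_
_X_XXXXX__
_XX_XXXX__
__XX______
Generation 3: 33 live cells
____X_____
___X______
_X____XX__
_XXXX_XXX_
_X__XX__X_
_________X
__XX___X_X
___X____X_
_X______X_
_X_____X__
_XXXXXX___
Population at generation 3: 33

Answer: 33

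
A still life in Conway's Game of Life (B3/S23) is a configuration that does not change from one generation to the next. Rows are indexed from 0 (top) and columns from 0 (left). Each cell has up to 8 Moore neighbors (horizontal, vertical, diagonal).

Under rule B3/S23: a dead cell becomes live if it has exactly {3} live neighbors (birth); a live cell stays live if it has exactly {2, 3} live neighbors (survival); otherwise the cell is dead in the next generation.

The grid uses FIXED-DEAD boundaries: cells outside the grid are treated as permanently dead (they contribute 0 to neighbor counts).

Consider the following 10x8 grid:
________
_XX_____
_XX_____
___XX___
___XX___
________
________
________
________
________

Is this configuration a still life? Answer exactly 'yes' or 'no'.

Answer: no

Derivation:
Compute generation 1 and compare to generation 0 (given above):
Generation 1:
________
_XX_____
_X______
____X___
___XX___
________
________
________
________
________
Cell (2,2) differs: gen0=1 vs gen1=0 -> NOT a still life.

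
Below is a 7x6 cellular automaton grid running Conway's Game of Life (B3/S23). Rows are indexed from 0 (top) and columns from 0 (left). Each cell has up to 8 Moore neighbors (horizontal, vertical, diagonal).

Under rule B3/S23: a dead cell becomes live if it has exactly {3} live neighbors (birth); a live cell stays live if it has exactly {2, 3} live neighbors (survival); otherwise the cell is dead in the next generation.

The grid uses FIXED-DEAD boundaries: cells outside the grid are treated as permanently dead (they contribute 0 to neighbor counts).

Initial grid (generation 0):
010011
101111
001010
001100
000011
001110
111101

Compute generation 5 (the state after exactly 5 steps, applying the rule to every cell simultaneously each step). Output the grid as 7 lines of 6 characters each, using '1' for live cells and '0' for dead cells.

Answer: 011000
011000
000000
000000
000000
000000
000000

Derivation:
Simulating step by step:
Generation 0 (given above): 22 live cells
Generation 1: 9 live cells
011001
001000
000001
001001
000001
000000
010000
Generation 2: 6 live cells
011000
011000
000000
000011
000000
000000
000000
Generation 3: 4 live cells
011000
011000
000000
000000
000000
000000
000000
Generation 4: 4 live cells
011000
011000
000000
000000
000000
000000
000000
Generation 5: 4 live cells
(generation 5 grid is the final answer)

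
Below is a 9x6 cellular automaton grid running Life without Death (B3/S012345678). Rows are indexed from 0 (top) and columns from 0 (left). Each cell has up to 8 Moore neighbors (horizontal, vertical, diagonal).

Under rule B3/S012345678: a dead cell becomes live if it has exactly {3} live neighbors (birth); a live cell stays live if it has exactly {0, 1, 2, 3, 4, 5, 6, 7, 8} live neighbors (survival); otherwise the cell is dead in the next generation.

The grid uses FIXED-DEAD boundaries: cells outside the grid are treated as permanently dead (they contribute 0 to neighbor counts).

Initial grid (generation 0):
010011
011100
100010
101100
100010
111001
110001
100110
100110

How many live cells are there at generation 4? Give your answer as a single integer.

Simulating step by step:
Generation 0 (given above): 26 live cells
Generation 1: 34 live cells
010111
111101
100010
101110
100010
111011
110101
101111
100110
Generation 2: 40 live cells
110111
111101
100011
101111
100010
111011
110101
101111
111111
Generation 3: 40 live cells
110111
111101
100011
101111
100010
111011
110101
101111
111111
Generation 4: 40 live cells
110111
111101
100011
101111
100010
111011
110101
101111
111111
Population at generation 4: 40

Answer: 40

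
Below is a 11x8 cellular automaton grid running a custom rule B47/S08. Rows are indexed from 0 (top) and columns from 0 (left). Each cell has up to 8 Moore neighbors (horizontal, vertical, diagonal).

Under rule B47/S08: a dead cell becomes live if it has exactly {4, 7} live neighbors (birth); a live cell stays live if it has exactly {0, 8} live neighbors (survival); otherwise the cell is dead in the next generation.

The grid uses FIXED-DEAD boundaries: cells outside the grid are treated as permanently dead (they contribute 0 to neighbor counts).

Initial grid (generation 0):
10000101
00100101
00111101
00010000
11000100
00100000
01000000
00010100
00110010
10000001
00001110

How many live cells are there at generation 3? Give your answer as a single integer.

Simulating step by step:
Generation 0 (given above): 27 live cells
Generation 1: 11 live cells
10000010
00010000
00000010
00100000
00000100
01000000
00000000
00100000
00000000
10000110
00000000
Generation 2: 9 live cells
10000010
00010000
00000010
00100000
00000100
01000000
00000000
00100000
00000000
10000000
00000000
Generation 3: 9 live cells
10000010
00010000
00000010
00100000
00000100
01000000
00000000
00100000
00000000
10000000
00000000
Population at generation 3: 9

Answer: 9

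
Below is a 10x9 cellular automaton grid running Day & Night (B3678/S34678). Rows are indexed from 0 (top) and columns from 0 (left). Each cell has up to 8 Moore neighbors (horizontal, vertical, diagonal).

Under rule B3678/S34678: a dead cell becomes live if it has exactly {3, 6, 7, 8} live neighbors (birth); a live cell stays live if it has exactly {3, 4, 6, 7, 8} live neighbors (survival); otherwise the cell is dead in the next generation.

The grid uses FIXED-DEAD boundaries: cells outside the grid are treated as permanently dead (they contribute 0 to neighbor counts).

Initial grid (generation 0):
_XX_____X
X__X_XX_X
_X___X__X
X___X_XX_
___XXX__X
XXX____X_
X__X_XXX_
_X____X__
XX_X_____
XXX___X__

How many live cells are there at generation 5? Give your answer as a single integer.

Simulating step by step:
Generation 0 (given above): 37 live cells
Generation 1: 30 live cells
_______X_
____X____
X____X___
___XX_XXX
X_XXXX___
_XX____XX
X_____XX_
_X__XXXX_
X________
XXX______
Generation 2: 27 live cells
_________
_________
___X_XXX_
_XXX__X__
__X_XX___
XXX_XX_X_
__X______
X____XXX_
X_X__XX__
_X_______
Generation 3: 26 live cells
_________
______X__
____X_X__
__XX__XX_
XX_XXX___
_XX_XXX__
X__XX__X_
_____XX__
_____XXX_
_________
Generation 4: 24 live cells
_________
_____X___
___X__X__
_XXX__X__
_XX____X_
_XXXX_X__
_XXXXX___
_____X___
_____XX__
______X__
Generation 5: 24 live cells
_________
_________
____XX___
_X_X___X_
X_XXXXX__
X_XXX____
_X___XX__
__XX_X___
_____XX__
_____X___
Population at generation 5: 24

Answer: 24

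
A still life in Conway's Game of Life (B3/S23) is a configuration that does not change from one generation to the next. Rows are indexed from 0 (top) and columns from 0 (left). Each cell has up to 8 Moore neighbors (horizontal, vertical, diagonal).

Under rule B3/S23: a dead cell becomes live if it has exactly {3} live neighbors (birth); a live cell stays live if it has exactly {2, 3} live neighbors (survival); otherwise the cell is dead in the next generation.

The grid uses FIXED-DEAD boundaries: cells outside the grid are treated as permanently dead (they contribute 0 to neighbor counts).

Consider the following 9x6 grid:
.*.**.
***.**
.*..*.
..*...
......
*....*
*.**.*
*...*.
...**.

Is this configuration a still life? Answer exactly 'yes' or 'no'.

Answer: no

Derivation:
Compute generation 1 and compare to generation 0 (given above):
Generation 1:
**.***
*....*
*...**
......
......
.*..*.
*..*.*
.**..*
...**.
Cell (0,0) differs: gen0=0 vs gen1=1 -> NOT a still life.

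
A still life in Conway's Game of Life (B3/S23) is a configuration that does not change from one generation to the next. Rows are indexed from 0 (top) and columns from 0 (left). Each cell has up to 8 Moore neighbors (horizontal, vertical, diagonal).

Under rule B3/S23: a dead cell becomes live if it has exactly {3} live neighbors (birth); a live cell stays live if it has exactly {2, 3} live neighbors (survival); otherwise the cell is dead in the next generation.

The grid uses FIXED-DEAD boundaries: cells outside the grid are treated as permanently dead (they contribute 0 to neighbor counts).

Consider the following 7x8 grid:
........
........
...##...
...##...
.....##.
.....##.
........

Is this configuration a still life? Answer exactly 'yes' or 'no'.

Answer: no

Derivation:
Compute generation 1 and compare to generation 0 (given above):
Generation 1:
........
........
...##...
...#....
......#.
.....##.
........
Cell (3,4) differs: gen0=1 vs gen1=0 -> NOT a still life.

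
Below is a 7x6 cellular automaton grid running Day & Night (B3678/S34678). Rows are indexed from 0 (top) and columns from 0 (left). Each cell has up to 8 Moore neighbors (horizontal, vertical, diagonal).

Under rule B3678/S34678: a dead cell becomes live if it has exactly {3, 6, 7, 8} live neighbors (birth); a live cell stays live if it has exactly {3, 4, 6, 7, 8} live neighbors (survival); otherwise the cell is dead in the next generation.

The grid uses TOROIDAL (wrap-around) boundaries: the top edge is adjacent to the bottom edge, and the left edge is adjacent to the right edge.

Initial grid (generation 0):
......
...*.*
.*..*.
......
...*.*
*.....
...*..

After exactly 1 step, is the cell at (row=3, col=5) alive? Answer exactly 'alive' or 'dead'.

Simulating step by step:
Generation 0 (given above): 8 live cells
Generation 1: 4 live cells
....*.
....*.
......
....*.
......
....*.
......

Cell (3,5) at generation 1: 0 -> dead

Answer: dead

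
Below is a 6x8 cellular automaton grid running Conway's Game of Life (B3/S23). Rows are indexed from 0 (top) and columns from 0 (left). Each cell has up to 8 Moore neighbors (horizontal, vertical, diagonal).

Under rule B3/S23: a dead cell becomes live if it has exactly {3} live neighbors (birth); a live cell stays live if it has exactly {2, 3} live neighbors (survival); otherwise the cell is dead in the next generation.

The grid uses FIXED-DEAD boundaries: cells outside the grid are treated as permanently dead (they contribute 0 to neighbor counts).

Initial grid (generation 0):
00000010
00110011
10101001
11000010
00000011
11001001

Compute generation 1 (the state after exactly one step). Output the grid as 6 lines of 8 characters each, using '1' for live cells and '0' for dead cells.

Answer: 00000011
01110111
10100101
11000110
00000111
00000011

Derivation:
Simulating step by step:
Generation 0 (given above): 18 live cells
Generation 1: 21 live cells
(generation 1 grid is the final answer)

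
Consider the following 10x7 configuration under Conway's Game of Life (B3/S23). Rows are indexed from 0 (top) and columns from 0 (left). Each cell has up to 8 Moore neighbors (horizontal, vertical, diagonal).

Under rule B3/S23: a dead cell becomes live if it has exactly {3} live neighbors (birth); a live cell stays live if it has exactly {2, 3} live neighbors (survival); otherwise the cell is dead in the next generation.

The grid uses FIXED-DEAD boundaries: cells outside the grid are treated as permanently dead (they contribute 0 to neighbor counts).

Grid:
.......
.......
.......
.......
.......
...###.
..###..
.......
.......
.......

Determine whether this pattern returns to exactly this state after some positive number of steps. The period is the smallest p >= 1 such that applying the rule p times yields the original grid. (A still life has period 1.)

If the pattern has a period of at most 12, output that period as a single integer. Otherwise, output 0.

Answer: 2

Derivation:
Simulating and comparing each generation to the original:
Gen 0 (original, given above): 6 live cells
Gen 1: 6 live cells, differs from original
Gen 2: 6 live cells, MATCHES original -> period = 2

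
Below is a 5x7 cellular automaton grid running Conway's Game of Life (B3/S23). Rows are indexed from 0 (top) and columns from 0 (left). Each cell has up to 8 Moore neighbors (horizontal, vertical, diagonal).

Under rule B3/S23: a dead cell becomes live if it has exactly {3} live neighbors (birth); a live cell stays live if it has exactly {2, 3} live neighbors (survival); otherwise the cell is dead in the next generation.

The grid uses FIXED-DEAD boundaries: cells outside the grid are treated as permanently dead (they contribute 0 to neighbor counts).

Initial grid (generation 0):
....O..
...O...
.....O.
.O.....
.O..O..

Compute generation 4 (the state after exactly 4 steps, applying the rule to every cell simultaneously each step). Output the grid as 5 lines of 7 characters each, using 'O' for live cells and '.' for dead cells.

Simulating step by step:
Generation 0 (given above): 6 live cells
Generation 1: 1 live cells
.......
....O..
.......
.......
.......
Generation 2: 0 live cells
.......
.......
.......
.......
.......
Generation 3: 0 live cells
.......
.......
.......
.......
.......
Generation 4: 0 live cells
(generation 4 grid is the final answer)

Answer: .......
.......
.......
.......
.......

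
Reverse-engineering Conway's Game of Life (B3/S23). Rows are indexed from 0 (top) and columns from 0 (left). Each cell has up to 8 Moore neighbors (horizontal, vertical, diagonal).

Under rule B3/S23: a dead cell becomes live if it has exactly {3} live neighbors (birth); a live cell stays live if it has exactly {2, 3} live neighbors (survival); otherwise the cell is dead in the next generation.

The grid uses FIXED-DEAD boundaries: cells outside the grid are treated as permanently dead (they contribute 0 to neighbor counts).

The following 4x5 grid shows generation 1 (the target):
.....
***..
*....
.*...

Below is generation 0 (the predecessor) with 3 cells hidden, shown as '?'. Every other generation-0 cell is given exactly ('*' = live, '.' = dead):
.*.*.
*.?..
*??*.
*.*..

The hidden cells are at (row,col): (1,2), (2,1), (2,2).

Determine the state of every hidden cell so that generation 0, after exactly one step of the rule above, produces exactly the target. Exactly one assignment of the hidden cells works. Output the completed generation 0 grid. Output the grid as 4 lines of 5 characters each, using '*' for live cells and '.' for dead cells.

Hidden generation-0 cells (in order): (1,2), (2,1), (2,2).
A hidden cell only influences target cells in its own 3x3 neighborhood. Try each of the 2^3 = 8 assignments, step the completed generation 0 forward once under B3/S23, and compare with the target:
  (1,2)=. (2,1)=. (2,2)=. -> step reproduces the target at every cell -> ACCEPT
  (1,2)=. (2,1)=. (2,2)=* -> step gives (1,1)='.' but target has '*' -> reject
  (1,2)=. (2,1)=* (2,2)=. -> step gives (1,1)='.' but target has '*' -> reject
  (1,2)=. (2,1)=* (2,2)=* -> step gives (1,1)='.' but target has '*' -> reject
  (1,2)=* (2,1)=. (2,2)=. -> step gives (0,1)='*' but target has '.' -> reject
  (1,2)=* (2,1)=. (2,2)=* -> step gives (0,1)='*' but target has '.' -> reject
  (1,2)=* (2,1)=* (2,2)=. -> step gives (0,1)='*' but target has '.' -> reject
  (1,2)=* (2,1)=* (2,2)=* -> step gives (0,1)='*' but target has '.' -> reject
Unique solution: (1,2)=dead, (2,1)=dead, (2,2)=dead.
Check: live-neighbor counts of every cell in the completed generation 0:
21201
23322
24211
13121
Applying B3/S23 to generation 0 with these counts gives:
.....
***..
*....
.*...
which matches the target exactly.

Answer: .*.*.
*....
*..*.
*.*..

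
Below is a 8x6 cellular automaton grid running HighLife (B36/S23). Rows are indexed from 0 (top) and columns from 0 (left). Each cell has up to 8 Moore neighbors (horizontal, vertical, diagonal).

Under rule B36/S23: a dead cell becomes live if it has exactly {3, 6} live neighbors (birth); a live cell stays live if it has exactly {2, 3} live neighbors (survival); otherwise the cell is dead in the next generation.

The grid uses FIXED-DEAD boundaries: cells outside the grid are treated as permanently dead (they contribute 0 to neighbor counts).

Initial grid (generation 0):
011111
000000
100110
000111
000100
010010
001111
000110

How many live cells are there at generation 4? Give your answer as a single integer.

Simulating step by step:
Generation 0 (given above): 20 live cells
Generation 1: 17 live cells
001110
010001
000101
001001
001101
000001
001001
001001
Generation 2: 16 live cells
001110
000001
001001
001001
001101
001101
000011
000000
Generation 3: 17 live cells
000110
001001
000011
011001
010001
001011
000111
000000
Generation 4: 18 live cells
000110
000001
011111
011001
010101
001000
000101
000010
Population at generation 4: 18

Answer: 18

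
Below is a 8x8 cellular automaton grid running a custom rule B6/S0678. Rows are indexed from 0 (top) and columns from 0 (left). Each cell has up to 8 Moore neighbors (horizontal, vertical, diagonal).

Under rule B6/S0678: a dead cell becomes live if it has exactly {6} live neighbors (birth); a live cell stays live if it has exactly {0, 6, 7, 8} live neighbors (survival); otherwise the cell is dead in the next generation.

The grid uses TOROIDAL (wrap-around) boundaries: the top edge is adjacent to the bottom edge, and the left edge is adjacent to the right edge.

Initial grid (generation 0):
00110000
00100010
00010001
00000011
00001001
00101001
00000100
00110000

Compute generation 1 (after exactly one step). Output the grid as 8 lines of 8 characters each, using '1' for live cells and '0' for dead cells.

Simulating step by step:
Generation 0 (given above): 16 live cells
Generation 1: 1 live cells
(generation 1 grid is the final answer)

Answer: 00000000
00000000
00000000
00000000
00000000
00100000
00000000
00000000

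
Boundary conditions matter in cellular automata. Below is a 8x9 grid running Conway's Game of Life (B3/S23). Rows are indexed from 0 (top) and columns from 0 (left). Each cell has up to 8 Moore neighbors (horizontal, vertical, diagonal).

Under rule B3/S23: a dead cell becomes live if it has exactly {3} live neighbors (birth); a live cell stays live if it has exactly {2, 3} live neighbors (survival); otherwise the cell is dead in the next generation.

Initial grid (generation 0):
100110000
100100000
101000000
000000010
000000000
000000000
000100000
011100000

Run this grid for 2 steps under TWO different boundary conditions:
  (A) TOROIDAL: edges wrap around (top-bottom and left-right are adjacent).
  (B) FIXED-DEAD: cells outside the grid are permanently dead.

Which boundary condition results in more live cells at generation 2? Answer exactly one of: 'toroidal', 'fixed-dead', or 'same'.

Answer: same

Derivation:
Under TOROIDAL boundary, generation 2:
101010001
001110001
011100001
000000000
000000000
000000000
000000000
000000000
Population = 12

Under FIXED-DEAD boundary, generation 2:
001010000
011010000
011100000
000000000
000000000
000000000
001100000
001100000
Population = 12

Comparison: toroidal=12, fixed-dead=12 -> same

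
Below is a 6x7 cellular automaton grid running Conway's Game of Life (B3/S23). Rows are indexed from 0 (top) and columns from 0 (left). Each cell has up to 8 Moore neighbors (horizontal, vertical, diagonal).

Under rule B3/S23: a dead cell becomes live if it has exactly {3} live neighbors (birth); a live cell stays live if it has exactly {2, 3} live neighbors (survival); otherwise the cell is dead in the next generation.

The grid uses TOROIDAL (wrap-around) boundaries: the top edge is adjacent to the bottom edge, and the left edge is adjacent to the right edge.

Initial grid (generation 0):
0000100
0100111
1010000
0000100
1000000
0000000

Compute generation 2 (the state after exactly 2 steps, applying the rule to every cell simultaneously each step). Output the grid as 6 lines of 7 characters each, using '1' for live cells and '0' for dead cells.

Simulating step by step:
Generation 0 (given above): 9 live cells
Generation 1: 13 live cells
0000100
1101111
1101101
0100000
0000000
0000000
Generation 2: 8 live cells
(generation 2 grid is the final answer)

Answer: 1001101
0100000
0001000
0110000
0000000
0000000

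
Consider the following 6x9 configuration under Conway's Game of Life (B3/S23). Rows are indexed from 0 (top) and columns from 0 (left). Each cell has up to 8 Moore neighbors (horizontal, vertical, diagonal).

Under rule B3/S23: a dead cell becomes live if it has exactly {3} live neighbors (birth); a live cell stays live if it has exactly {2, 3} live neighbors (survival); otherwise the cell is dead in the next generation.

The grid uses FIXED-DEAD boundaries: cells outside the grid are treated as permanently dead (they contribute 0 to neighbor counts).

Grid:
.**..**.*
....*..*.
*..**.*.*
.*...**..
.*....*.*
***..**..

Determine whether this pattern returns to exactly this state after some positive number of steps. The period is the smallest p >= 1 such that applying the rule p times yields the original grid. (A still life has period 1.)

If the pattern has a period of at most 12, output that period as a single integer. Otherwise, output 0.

Answer: 0

Derivation:
Simulating and comparing each generation to the original:
Gen 0 (original, given above): 23 live cells
Gen 1: 21 live cells, differs from original
Gen 2: 15 live cells, differs from original
Gen 3: 13 live cells, differs from original
Gen 4: 12 live cells, differs from original
Gen 5: 16 live cells, differs from original
Gen 6: 14 live cells, differs from original
Gen 7: 11 live cells, differs from original
Gen 8: 10 live cells, differs from original
Gen 9: 11 live cells, differs from original
Gen 10: 13 live cells, differs from original
Gen 11: 11 live cells, differs from original
Gen 12: 13 live cells, differs from original
No period found within 12 steps.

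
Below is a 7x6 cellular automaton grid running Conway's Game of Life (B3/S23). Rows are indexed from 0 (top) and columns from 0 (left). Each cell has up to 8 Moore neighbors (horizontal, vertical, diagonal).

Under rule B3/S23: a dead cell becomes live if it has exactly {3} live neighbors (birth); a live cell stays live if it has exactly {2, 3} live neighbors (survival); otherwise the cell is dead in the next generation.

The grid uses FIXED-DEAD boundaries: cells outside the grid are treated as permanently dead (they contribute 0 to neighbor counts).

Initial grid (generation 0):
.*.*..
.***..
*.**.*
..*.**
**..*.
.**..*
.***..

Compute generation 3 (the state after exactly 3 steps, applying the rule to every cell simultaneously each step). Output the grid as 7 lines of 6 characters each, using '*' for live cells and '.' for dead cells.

Answer: ......
......
......
**.*.*
......
..**.*
......

Derivation:
Simulating step by step:
Generation 0 (given above): 21 live cells
Generation 1: 12 live cells
.*.*..
*.....
.....*
*.*..*
*...*.
....*.
.*.*..
Generation 2: 10 live cells
......
......
.*....
.*..**
.*.***
...**.
......
Generation 3: 7 live cells
(generation 3 grid is the final answer)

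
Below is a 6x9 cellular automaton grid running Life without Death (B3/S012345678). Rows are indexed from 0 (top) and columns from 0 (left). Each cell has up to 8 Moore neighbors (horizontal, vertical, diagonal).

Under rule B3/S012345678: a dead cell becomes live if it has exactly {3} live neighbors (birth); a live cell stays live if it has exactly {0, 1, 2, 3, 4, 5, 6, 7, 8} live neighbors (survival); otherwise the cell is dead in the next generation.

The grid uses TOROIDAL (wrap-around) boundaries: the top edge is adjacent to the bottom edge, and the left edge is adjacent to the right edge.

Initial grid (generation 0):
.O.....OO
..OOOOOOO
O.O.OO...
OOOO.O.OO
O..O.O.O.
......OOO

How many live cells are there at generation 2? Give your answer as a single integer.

Answer: 33

Derivation:
Simulating step by step:
Generation 0 (given above): 28 live cells
Generation 1: 31 live cells
.OOOO..OO
..OOOOOOO
O.O.OO...
OOOO.O.OO
O..O.O.O.
......OOO
Generation 2: 33 live cells
.OOOO..OO
..OOOOOOO
O.O.OO...
OOOO.O.OO
O..O.O.O.
.O...OOOO
Population at generation 2: 33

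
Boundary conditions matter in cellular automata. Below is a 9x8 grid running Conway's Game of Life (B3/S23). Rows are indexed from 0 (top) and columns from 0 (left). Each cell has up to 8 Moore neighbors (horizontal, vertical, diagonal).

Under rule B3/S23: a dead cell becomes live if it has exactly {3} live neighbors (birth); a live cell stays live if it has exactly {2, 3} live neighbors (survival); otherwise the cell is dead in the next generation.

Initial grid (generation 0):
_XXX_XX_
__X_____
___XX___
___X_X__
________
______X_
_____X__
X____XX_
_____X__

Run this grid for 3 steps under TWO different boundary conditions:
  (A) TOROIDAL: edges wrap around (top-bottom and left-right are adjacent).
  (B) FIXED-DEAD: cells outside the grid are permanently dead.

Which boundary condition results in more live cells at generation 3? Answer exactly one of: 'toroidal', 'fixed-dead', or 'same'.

Under TOROIDAL boundary, generation 3:
_XX_XXX_
______X_
_X__XX__
__X_X___
___X____
________
____XXX_
_X__XX_X
_X_X____
Population = 21

Under FIXED-DEAD boundary, generation 3:
_XX_____
_X______
_X__X___
__X_X___
___X____
_____X__
____XX__
___XX_X_
_____X__
Population = 15

Comparison: toroidal=21, fixed-dead=15 -> toroidal

Answer: toroidal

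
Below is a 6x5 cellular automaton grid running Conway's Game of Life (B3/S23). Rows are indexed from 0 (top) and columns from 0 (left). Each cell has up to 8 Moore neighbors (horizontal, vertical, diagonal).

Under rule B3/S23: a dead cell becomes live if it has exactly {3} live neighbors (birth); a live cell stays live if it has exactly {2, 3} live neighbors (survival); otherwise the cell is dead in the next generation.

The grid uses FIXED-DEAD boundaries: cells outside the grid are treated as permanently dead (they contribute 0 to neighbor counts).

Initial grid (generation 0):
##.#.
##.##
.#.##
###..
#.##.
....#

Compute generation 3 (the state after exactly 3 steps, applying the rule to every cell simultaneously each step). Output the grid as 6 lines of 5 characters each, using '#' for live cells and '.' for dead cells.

Simulating step by step:
Generation 0 (given above): 17 live cells
Generation 1: 11 live cells
##.##
.....
....#
#...#
#.##.
...#.
Generation 2: 10 live cells
.....
...##
.....
.#..#
.####
..##.
Generation 3: 8 live cells
(generation 3 grid is the final answer)

Answer: .....
.....
...##
.#..#
.#..#
.#..#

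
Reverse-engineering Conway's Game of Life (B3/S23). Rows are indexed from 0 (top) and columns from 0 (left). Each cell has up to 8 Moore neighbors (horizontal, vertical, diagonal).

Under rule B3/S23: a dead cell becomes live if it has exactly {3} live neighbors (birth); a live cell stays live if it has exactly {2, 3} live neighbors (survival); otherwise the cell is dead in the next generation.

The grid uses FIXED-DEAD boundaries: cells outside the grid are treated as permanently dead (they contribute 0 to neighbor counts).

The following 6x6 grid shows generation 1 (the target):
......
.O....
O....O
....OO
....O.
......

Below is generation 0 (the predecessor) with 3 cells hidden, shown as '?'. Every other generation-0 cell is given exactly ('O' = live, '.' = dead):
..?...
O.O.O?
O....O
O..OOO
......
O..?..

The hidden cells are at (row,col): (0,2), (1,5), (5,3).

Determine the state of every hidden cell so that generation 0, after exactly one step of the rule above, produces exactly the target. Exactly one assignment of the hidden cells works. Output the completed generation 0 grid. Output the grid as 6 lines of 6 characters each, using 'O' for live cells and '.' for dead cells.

Hidden generation-0 cells (in order): (0,2), (1,5), (5,3).
A hidden cell only influences target cells in its own 3x3 neighborhood. Try each of the 2^3 = 8 assignments, step the completed generation 0 forward once under B3/S23, and compare with the target:
  (0,2)=. (1,5)=. (5,3)=. -> step reproduces the target at every cell -> ACCEPT
  (0,2)=. (1,5)=. (5,3)=O -> step gives (4,3)='O' but target has '.' -> reject
  (0,2)=. (1,5)=O (5,3)=. -> step gives (1,4)='O' but target has '.' -> reject
  (0,2)=. (1,5)=O (5,3)=O -> step gives (1,4)='O' but target has '.' -> reject
  (0,2)=O (1,5)=. (5,3)=. -> step gives (0,1)='O' but target has '.' -> reject
  (0,2)=O (1,5)=. (5,3)=O -> step gives (0,1)='O' but target has '.' -> reject
  (0,2)=O (1,5)=O (5,3)=. -> step gives (0,1)='O' but target has '.' -> reject
  (0,2)=O (1,5)=O (5,3)=O -> step gives (0,1)='O' but target has '.' -> reject
Unique solution: (0,2)=dead, (1,5)=dead, (5,3)=dead.
Check: live-neighbor counts of every cell in the completed generation 0:
121211
130212
242453
121132
221232
010000
Applying B3/S23 to generation 0 with these counts gives:
......
.O....
O....O
....OO
....O.
......
which matches the target exactly.

Answer: ......
O.O.O.
O....O
O..OOO
......
O.....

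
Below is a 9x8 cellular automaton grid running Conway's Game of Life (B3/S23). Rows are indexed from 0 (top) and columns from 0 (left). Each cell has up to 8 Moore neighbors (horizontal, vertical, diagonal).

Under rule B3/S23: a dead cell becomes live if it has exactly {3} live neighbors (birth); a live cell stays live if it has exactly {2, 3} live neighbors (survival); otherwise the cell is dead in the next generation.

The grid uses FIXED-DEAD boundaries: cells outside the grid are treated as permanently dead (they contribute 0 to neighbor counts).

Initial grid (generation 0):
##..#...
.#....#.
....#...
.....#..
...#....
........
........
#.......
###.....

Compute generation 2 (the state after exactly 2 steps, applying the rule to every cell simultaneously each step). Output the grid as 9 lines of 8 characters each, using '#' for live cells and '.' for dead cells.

Simulating step by step:
Generation 0 (given above): 12 live cells
Generation 1: 10 live cells
##......
##...#..
.....#..
....#...
........
........
........
#.......
##......
Generation 2: 10 live cells
(generation 2 grid is the final answer)

Answer: ##......
##......
....##..
........
........
........
........
##......
##......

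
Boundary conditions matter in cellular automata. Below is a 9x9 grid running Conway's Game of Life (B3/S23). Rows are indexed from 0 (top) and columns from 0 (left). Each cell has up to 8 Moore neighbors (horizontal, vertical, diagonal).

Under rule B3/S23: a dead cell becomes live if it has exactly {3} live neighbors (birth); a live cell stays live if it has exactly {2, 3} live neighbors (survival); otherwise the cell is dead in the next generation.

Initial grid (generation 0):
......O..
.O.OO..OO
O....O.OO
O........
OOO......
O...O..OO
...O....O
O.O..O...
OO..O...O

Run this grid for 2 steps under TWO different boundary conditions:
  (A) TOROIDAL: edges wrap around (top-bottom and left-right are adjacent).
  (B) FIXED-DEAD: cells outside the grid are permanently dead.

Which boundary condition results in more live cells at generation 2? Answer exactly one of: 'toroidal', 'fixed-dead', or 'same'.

Under TOROIDAL boundary, generation 2:
.OOO..O..
.O.......
....O.O..
.........
.........
..OOO....
.O.......
.....O..O
O....O...
Population = 15

Under FIXED-DEAD boundary, generation 2:
.........
....OO..O
OO..O.OOO
O......O.
O........
O.OOO..OO
O......OO
O...O....
OOOO.....
Population = 27

Comparison: toroidal=15, fixed-dead=27 -> fixed-dead

Answer: fixed-dead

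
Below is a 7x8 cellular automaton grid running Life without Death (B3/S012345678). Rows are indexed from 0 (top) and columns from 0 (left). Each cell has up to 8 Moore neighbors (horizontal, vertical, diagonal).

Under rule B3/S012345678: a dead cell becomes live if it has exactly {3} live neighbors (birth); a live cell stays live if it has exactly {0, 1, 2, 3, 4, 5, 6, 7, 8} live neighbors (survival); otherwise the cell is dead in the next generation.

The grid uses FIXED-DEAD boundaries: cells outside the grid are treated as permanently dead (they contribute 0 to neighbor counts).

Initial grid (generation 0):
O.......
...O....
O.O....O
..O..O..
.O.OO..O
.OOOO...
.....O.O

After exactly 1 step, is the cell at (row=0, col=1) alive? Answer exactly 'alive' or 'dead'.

Simulating step by step:
Generation 0 (given above): 17 live cells
Generation 1: 28 live cells
O.......
.O.O....
OOOO...O
..O.OOO.
.O.OOO.O
.OOOOOO.
..OOOO.O

Cell (0,1) at generation 1: 0 -> dead

Answer: dead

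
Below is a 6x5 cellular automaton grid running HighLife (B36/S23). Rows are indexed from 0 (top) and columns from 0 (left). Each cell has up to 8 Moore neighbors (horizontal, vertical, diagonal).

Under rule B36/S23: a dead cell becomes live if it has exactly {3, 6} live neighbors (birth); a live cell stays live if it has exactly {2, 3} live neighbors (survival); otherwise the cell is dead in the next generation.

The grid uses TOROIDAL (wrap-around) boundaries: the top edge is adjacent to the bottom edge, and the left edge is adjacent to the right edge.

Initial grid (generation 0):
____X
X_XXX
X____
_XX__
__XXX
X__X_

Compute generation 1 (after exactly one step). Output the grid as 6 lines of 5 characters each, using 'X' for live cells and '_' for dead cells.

Simulating step by step:
Generation 0 (given above): 13 live cells
Generation 1: 14 live cells
(generation 1 grid is the final answer)

Answer: _XX__
XX_X_
X____
XXX_X
X___X
X_X__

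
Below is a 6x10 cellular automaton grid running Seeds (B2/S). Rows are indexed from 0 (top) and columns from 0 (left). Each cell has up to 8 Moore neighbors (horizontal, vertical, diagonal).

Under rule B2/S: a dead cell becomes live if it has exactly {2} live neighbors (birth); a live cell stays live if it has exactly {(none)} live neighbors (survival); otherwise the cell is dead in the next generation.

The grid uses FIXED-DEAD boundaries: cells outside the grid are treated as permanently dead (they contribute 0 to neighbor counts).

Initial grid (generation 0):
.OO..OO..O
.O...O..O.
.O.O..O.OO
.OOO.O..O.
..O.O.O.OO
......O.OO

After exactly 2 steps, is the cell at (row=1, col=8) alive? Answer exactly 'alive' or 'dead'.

Answer: alive

Derivation:
Simulating step by step:
Generation 0 (given above): 26 live cells
Generation 1: 7 live cells
O...O..OO.
...O......
..........
O.........
..........
...O......
Generation 2: 4 live cells
...O......
....O..OO.
..........
..........
..........
..........

Cell (1,8) at generation 2: 1 -> alive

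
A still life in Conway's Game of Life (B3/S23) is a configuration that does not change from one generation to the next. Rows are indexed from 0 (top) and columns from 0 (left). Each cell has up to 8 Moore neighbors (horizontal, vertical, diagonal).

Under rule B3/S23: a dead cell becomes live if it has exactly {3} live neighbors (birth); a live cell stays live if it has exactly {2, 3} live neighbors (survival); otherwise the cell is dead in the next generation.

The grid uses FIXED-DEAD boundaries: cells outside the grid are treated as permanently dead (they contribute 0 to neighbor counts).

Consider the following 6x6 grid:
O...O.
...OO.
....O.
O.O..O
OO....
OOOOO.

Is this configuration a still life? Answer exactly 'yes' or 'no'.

Compute generation 1 and compare to generation 0 (given above):
Generation 1:
...OO.
...OOO
....OO
O.....
....O.
O.OO..
Cell (0,0) differs: gen0=1 vs gen1=0 -> NOT a still life.

Answer: no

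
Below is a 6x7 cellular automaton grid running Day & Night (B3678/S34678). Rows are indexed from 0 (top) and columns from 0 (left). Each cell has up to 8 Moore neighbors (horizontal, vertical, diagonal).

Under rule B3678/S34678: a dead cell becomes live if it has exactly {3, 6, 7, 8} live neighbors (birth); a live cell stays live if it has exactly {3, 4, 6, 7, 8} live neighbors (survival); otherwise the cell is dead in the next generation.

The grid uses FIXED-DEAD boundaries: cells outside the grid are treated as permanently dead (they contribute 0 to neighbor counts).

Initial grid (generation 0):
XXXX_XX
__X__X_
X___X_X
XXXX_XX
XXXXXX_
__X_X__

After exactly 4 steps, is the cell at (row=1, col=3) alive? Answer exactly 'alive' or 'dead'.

Answer: alive

Derivation:
Simulating step by step:
Generation 0 (given above): 25 live cells
Generation 1: 21 live cells
_XX_X__
X_X__X_
____X_X
XX__X_X
XXXX_XX
__X_XX_
Generation 2: 19 live cells
_X_X___
____XX_
X__X___
XX__XXX
X_XX__X
__X_XXX
Generation 3: 16 live cells
____X__
__XXX__
_X____X
XX__XX_
__XX_XX
_X___X_
Generation 4: 15 live cells
_______
___X_X_
XX_____
_X_XXX_
X_X__XX
__X_X_X

Cell (1,3) at generation 4: 1 -> alive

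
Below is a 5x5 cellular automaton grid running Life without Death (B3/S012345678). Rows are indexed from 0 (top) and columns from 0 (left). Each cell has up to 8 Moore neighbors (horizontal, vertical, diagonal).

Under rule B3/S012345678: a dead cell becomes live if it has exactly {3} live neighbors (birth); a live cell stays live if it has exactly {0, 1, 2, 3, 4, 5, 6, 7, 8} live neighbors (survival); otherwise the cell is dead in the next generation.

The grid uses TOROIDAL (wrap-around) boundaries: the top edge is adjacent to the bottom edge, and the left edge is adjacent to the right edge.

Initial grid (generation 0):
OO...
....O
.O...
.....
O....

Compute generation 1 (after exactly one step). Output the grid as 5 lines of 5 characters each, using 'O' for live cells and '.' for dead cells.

Answer: OO..O
.O..O
.O...
.....
OO...

Derivation:
Simulating step by step:
Generation 0 (given above): 5 live cells
Generation 1: 8 live cells
(generation 1 grid is the final answer)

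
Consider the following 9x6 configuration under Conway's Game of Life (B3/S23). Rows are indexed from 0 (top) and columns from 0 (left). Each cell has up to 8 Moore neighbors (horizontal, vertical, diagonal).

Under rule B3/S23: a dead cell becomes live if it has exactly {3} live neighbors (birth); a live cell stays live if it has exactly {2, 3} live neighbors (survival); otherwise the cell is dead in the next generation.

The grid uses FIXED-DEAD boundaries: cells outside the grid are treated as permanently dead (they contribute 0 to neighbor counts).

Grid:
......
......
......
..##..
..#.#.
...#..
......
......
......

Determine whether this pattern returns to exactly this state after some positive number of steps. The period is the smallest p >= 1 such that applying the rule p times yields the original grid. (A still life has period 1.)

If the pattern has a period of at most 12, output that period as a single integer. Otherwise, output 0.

Simulating and comparing each generation to the original:
Gen 0 (original, given above): 5 live cells
Gen 1: 5 live cells, MATCHES original -> period = 1

Answer: 1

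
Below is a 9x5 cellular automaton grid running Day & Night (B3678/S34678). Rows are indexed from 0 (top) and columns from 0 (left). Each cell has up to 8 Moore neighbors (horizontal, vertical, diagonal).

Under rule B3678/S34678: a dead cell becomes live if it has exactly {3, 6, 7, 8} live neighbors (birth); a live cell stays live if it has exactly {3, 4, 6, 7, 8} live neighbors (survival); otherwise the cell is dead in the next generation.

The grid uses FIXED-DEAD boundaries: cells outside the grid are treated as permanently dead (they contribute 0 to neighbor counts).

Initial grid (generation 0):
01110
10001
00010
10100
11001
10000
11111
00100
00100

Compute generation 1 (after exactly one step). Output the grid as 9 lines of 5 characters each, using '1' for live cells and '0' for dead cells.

Answer: 00000
01000
01000
00010
11000
11001
01110
00100
00000

Derivation:
Simulating step by step:
Generation 0 (given above): 19 live cells
Generation 1: 12 live cells
(generation 1 grid is the final answer)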